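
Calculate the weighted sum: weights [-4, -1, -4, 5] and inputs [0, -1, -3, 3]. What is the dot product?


Element-wise products:
-4 * 0 = 0
-1 * -1 = 1
-4 * -3 = 12
5 * 3 = 15
Sum = 0 + 1 + 12 + 15
= 28

28


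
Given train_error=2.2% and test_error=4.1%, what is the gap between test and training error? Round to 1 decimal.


Generalization gap = test_error - train_error
= 4.1 - 2.2
= 1.9%
A small gap suggests good generalization.

1.9


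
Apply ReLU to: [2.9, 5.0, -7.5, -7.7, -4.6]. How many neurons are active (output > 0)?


ReLU(x) = max(0, x) for each element:
ReLU(2.9) = 2.9
ReLU(5.0) = 5.0
ReLU(-7.5) = 0
ReLU(-7.7) = 0
ReLU(-4.6) = 0
Active neurons (>0): 2

2


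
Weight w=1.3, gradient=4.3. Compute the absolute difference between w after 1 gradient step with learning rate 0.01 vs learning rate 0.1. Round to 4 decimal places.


With lr=0.01: w_new = 1.3 - 0.01 * 4.3 = 1.257
With lr=0.1: w_new = 1.3 - 0.1 * 4.3 = 0.87
Absolute difference = |1.257 - 0.87|
= 0.3870

0.3870


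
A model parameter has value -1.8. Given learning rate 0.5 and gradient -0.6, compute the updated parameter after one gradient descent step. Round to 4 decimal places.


w_new = w_old - lr * gradient
= -1.8 - 0.5 * -0.6
= -1.8 - (-0.3)
= -1.5000

-1.5000


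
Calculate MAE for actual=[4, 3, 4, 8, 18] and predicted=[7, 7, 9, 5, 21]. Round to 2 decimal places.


Absolute errors: [3, 4, 5, 3, 3]
Sum of absolute errors = 18
MAE = 18 / 5 = 3.60

3.60


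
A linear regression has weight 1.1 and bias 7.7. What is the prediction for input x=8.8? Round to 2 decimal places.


y = 1.1 * 8.8 + (7.7)
= 9.68 + (7.7)
= 17.38

17.38


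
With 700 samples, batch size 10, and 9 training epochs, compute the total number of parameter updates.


Iterations per epoch = 700 / 10 = 70
Total updates = iterations_per_epoch * epochs
= 70 * 9
= 630

630


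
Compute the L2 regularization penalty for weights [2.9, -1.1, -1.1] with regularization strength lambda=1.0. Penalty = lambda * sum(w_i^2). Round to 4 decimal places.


Squaring each weight:
2.9^2 = 8.41
(-1.1)^2 = 1.21
(-1.1)^2 = 1.21
Sum of squares = 10.83
Penalty = 1.0 * 10.83 = 10.8300

10.8300


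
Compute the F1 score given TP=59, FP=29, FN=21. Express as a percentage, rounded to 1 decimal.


Precision = TP / (TP + FP) = 59 / 88 = 0.6705
Recall = TP / (TP + FN) = 59 / 80 = 0.7375
F1 = 2 * P * R / (P + R)
= 2 * 0.6705 * 0.7375 / (0.6705 + 0.7375)
= 0.9889 / 1.408
= 0.7024
As percentage: 70.2%

70.2


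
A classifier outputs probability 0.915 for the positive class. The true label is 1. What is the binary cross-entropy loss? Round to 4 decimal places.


For y=1: Loss = -log(p)
= -log(0.915)
= -(-0.0888)
= 0.0888

0.0888


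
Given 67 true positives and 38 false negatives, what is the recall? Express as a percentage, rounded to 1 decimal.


Recall = TP / (TP + FN) * 100
= 67 / (67 + 38)
= 67 / 105
= 0.6381
= 63.8%

63.8


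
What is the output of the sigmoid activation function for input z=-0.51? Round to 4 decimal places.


sigmoid(z) = 1 / (1 + exp(-z))
exp(-(-0.51)) = exp(0.51) = 1.6653
1 + 1.6653 = 2.6653
1 / 2.6653 = 0.3752

0.3752


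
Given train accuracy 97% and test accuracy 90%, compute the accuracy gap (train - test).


Gap = train_accuracy - test_accuracy
= 97 - 90
= 7%
This moderate gap may indicate mild overfitting.

7


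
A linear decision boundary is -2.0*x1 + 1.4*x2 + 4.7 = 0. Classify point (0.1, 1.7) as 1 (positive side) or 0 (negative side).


Compute -2.0 * 0.1 + 1.4 * 1.7 + 4.7
= -0.2 + 2.38 + 4.7
= 6.88
Since 6.88 >= 0, the point is on the positive side.

1


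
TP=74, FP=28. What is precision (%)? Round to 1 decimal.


Precision = TP / (TP + FP) * 100
= 74 / (74 + 28)
= 74 / 102
= 0.7255
= 72.5%

72.5


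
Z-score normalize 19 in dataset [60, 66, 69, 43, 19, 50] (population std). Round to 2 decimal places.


Mean = (60 + 66 + 69 + 43 + 19 + 50) / 6 = 51.1667
Variance = sum((x_i - mean)^2) / n = 286.4722
Std = sqrt(286.4722) = 16.9255
Z = (x - mean) / std
= (19 - 51.1667) / 16.9255
= -32.1667 / 16.9255
= -1.90

-1.90


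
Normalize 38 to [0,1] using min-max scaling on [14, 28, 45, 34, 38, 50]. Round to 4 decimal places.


Min = 14, Max = 50
Range = 50 - 14 = 36
Scaled = (x - min) / (max - min)
= (38 - 14) / 36
= 24 / 36
= 0.6667

0.6667


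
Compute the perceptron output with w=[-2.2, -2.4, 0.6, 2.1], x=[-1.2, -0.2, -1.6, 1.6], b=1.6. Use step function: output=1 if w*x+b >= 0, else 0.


z = w . x + b
= -2.2*-1.2 + -2.4*-0.2 + 0.6*-1.6 + 2.1*1.6 + 1.6
= 2.64 + 0.48 + -0.96 + 3.36 + 1.6
= 5.52 + 1.6
= 7.12
Since z = 7.12 >= 0, output = 1

1


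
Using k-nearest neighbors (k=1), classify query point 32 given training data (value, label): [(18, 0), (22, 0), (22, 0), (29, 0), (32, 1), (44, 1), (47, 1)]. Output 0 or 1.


Distances from query 32:
Point 32 (class 1): distance = 0
K=1 nearest neighbors: classes = [1]
Votes for class 1: 1 / 1
Majority vote => class 1

1


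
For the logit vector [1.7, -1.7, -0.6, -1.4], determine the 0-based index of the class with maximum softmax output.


Softmax is a monotonic transformation, so it preserves the argmax.
We need to find the index of the maximum logit.
Index 0: 1.7
Index 1: -1.7
Index 2: -0.6
Index 3: -1.4
Maximum logit = 1.7 at index 0

0


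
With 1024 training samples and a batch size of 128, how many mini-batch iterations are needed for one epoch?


Iterations per epoch = dataset_size / batch_size
= 1024 / 128
= 8

8


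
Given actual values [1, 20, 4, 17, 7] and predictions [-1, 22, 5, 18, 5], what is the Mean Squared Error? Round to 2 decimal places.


Differences: [2, -2, -1, -1, 2]
Squared errors: [4, 4, 1, 1, 4]
Sum of squared errors = 14
MSE = 14 / 5 = 2.80

2.80


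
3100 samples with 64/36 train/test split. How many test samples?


Train samples = 3100 * 64% = 1984
Test samples = 3100 - 1984
= 1116

1116


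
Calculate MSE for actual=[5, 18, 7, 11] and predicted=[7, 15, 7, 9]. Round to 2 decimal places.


Differences: [-2, 3, 0, 2]
Squared errors: [4, 9, 0, 4]
Sum of squared errors = 17
MSE = 17 / 4 = 4.25

4.25


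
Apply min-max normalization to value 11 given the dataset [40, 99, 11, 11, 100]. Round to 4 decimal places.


Min = 11, Max = 100
Range = 100 - 11 = 89
Scaled = (x - min) / (max - min)
= (11 - 11) / 89
= 0 / 89
= 0.0000

0.0000


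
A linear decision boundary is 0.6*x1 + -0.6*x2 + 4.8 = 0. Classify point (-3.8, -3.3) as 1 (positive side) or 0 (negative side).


Compute 0.6 * -3.8 + -0.6 * -3.3 + 4.8
= -2.28 + 1.98 + 4.8
= 4.5
Since 4.5 >= 0, the point is on the positive side.

1


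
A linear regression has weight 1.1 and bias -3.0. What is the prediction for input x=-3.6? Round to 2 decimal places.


y = 1.1 * -3.6 + (-3.0)
= -3.96 + (-3.0)
= -6.96

-6.96


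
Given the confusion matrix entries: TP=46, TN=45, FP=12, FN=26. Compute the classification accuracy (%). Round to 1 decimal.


Accuracy = (TP + TN) / (TP + TN + FP + FN) * 100
= (46 + 45) / (46 + 45 + 12 + 26)
= 91 / 129
= 0.7054
= 70.5%

70.5


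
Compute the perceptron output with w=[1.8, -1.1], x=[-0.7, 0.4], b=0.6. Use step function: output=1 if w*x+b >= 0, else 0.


z = w . x + b
= 1.8*-0.7 + -1.1*0.4 + 0.6
= -1.26 + -0.44 + 0.6
= -1.7 + 0.6
= -1.1
Since z = -1.1 < 0, output = 0

0


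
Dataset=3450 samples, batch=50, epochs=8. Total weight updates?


Iterations per epoch = 3450 / 50 = 69
Total updates = iterations_per_epoch * epochs
= 69 * 8
= 552

552


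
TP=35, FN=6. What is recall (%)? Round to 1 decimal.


Recall = TP / (TP + FN) * 100
= 35 / (35 + 6)
= 35 / 41
= 0.8537
= 85.4%

85.4


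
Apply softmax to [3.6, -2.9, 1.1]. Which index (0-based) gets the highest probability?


Softmax is a monotonic transformation, so it preserves the argmax.
We need to find the index of the maximum logit.
Index 0: 3.6
Index 1: -2.9
Index 2: 1.1
Maximum logit = 3.6 at index 0

0


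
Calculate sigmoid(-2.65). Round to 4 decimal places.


sigmoid(z) = 1 / (1 + exp(-z))
exp(-(-2.65)) = exp(2.65) = 14.154
1 + 14.154 = 15.154
1 / 15.154 = 0.0660

0.0660


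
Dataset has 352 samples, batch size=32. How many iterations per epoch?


Iterations per epoch = dataset_size / batch_size
= 352 / 32
= 11

11


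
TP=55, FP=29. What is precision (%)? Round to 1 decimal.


Precision = TP / (TP + FP) * 100
= 55 / (55 + 29)
= 55 / 84
= 0.6548
= 65.5%

65.5


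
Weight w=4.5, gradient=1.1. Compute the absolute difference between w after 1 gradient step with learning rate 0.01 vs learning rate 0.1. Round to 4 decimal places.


With lr=0.01: w_new = 4.5 - 0.01 * 1.1 = 4.489
With lr=0.1: w_new = 4.5 - 0.1 * 1.1 = 4.39
Absolute difference = |4.489 - 4.39|
= 0.0990

0.0990


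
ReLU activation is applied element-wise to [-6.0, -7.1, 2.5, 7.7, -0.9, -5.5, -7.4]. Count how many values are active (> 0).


ReLU(x) = max(0, x) for each element:
ReLU(-6.0) = 0
ReLU(-7.1) = 0
ReLU(2.5) = 2.5
ReLU(7.7) = 7.7
ReLU(-0.9) = 0
ReLU(-5.5) = 0
ReLU(-7.4) = 0
Active neurons (>0): 2

2


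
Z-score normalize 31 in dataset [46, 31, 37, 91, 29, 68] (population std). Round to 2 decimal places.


Mean = (46 + 31 + 37 + 91 + 29 + 68) / 6 = 50.3333
Variance = sum((x_i - mean)^2) / n = 498.5556
Std = sqrt(498.5556) = 22.3284
Z = (x - mean) / std
= (31 - 50.3333) / 22.3284
= -19.3333 / 22.3284
= -0.87

-0.87


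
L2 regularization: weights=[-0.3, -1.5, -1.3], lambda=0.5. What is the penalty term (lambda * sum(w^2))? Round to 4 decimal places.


Squaring each weight:
(-0.3)^2 = 0.09
(-1.5)^2 = 2.25
(-1.3)^2 = 1.69
Sum of squares = 4.03
Penalty = 0.5 * 4.03 = 2.0150

2.0150


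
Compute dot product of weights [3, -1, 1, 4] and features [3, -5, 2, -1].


Element-wise products:
3 * 3 = 9
-1 * -5 = 5
1 * 2 = 2
4 * -1 = -4
Sum = 9 + 5 + 2 + -4
= 12

12


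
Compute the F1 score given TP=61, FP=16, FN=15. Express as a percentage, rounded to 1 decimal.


Precision = TP / (TP + FP) = 61 / 77 = 0.7922
Recall = TP / (TP + FN) = 61 / 76 = 0.8026
F1 = 2 * P * R / (P + R)
= 2 * 0.7922 * 0.8026 / (0.7922 + 0.8026)
= 1.2717 / 1.5948
= 0.7974
As percentage: 79.7%

79.7


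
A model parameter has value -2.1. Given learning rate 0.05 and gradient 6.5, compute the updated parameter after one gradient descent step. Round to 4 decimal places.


w_new = w_old - lr * gradient
= -2.1 - 0.05 * 6.5
= -2.1 - (0.325)
= -2.4250

-2.4250


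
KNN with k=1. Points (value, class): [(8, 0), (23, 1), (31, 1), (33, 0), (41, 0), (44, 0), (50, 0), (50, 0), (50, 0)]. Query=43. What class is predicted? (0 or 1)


Distances from query 43:
Point 44 (class 0): distance = 1
K=1 nearest neighbors: classes = [0]
Votes for class 1: 0 / 1
Majority vote => class 0

0


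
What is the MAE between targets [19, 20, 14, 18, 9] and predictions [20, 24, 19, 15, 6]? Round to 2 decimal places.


Absolute errors: [1, 4, 5, 3, 3]
Sum of absolute errors = 16
MAE = 16 / 5 = 3.20

3.20


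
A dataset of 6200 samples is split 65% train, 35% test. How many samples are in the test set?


Train samples = 6200 * 65% = 4030
Test samples = 6200 - 4030
= 2170

2170


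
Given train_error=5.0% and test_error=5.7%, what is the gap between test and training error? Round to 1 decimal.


Generalization gap = test_error - train_error
= 5.7 - 5.0
= 0.7%
A small gap suggests good generalization.

0.7


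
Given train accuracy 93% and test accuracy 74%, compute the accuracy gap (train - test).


Gap = train_accuracy - test_accuracy
= 93 - 74
= 19%
This gap suggests the model is overfitting.

19


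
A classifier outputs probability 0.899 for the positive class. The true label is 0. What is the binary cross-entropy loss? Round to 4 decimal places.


For y=0: Loss = -log(1-p)
= -log(1 - 0.899)
= -log(0.101)
= -(-2.2926)
= 2.2926

2.2926


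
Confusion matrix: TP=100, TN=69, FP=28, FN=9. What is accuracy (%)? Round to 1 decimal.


Accuracy = (TP + TN) / (TP + TN + FP + FN) * 100
= (100 + 69) / (100 + 69 + 28 + 9)
= 169 / 206
= 0.8204
= 82.0%

82.0


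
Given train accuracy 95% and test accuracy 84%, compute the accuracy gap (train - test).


Gap = train_accuracy - test_accuracy
= 95 - 84
= 11%
This gap suggests the model is overfitting.

11


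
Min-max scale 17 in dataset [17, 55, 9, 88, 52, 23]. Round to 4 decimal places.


Min = 9, Max = 88
Range = 88 - 9 = 79
Scaled = (x - min) / (max - min)
= (17 - 9) / 79
= 8 / 79
= 0.1013

0.1013


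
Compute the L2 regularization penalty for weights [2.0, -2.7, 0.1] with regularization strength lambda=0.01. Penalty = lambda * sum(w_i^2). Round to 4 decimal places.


Squaring each weight:
2.0^2 = 4.0
(-2.7)^2 = 7.29
0.1^2 = 0.01
Sum of squares = 11.3
Penalty = 0.01 * 11.3 = 0.1130

0.1130


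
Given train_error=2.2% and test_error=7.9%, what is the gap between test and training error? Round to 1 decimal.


Generalization gap = test_error - train_error
= 7.9 - 2.2
= 5.7%
A moderate gap.

5.7


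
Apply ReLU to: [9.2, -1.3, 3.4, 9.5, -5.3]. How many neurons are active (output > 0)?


ReLU(x) = max(0, x) for each element:
ReLU(9.2) = 9.2
ReLU(-1.3) = 0
ReLU(3.4) = 3.4
ReLU(9.5) = 9.5
ReLU(-5.3) = 0
Active neurons (>0): 3

3


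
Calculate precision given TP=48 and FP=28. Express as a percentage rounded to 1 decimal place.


Precision = TP / (TP + FP) * 100
= 48 / (48 + 28)
= 48 / 76
= 0.6316
= 63.2%

63.2


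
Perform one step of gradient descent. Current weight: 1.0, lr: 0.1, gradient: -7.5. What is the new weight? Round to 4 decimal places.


w_new = w_old - lr * gradient
= 1.0 - 0.1 * -7.5
= 1.0 - (-0.75)
= 1.7500

1.7500


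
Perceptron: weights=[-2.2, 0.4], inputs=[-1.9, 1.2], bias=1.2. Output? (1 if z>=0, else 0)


z = w . x + b
= -2.2*-1.9 + 0.4*1.2 + 1.2
= 4.18 + 0.48 + 1.2
= 4.66 + 1.2
= 5.86
Since z = 5.86 >= 0, output = 1

1


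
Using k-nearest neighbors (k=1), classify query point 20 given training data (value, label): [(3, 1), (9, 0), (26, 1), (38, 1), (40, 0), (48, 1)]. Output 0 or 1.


Distances from query 20:
Point 26 (class 1): distance = 6
K=1 nearest neighbors: classes = [1]
Votes for class 1: 1 / 1
Majority vote => class 1

1


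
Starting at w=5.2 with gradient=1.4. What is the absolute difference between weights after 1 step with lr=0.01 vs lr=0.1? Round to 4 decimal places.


With lr=0.01: w_new = 5.2 - 0.01 * 1.4 = 5.186
With lr=0.1: w_new = 5.2 - 0.1 * 1.4 = 5.06
Absolute difference = |5.186 - 5.06|
= 0.1260

0.1260


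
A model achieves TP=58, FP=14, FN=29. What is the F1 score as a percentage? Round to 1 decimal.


Precision = TP / (TP + FP) = 58 / 72 = 0.8056
Recall = TP / (TP + FN) = 58 / 87 = 0.6667
F1 = 2 * P * R / (P + R)
= 2 * 0.8056 * 0.6667 / (0.8056 + 0.6667)
= 1.0741 / 1.4722
= 0.7296
As percentage: 73.0%

73.0


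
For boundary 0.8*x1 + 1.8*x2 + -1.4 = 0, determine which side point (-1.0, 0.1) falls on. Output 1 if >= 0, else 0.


Compute 0.8 * -1.0 + 1.8 * 0.1 + -1.4
= -0.8 + 0.18 + -1.4
= -2.02
Since -2.02 < 0, the point is on the negative side.

0


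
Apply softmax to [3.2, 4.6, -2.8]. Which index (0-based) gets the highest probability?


Softmax is a monotonic transformation, so it preserves the argmax.
We need to find the index of the maximum logit.
Index 0: 3.2
Index 1: 4.6
Index 2: -2.8
Maximum logit = 4.6 at index 1

1


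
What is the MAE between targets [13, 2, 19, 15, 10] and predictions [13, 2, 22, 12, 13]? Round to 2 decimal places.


Absolute errors: [0, 0, 3, 3, 3]
Sum of absolute errors = 9
MAE = 9 / 5 = 1.80

1.80


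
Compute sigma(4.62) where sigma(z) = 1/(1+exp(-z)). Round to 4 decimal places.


sigmoid(z) = 1 / (1 + exp(-z))
exp(-(4.62)) = exp(-4.62) = 0.0099
1 + 0.0099 = 1.0099
1 / 1.0099 = 0.9902

0.9902


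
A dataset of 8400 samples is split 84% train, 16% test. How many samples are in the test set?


Train samples = 8400 * 84% = 7056
Test samples = 8400 - 7056
= 1344

1344


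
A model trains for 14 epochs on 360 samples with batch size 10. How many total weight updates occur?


Iterations per epoch = 360 / 10 = 36
Total updates = iterations_per_epoch * epochs
= 36 * 14
= 504

504


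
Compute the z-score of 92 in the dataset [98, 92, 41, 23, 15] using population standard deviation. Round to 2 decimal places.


Mean = (98 + 92 + 41 + 23 + 15) / 5 = 53.8
Variance = sum((x_i - mean)^2) / n = 1206.16
Std = sqrt(1206.16) = 34.7298
Z = (x - mean) / std
= (92 - 53.8) / 34.7298
= 38.2 / 34.7298
= 1.10

1.10


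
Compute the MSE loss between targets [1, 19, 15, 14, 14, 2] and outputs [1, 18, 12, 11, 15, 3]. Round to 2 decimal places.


Differences: [0, 1, 3, 3, -1, -1]
Squared errors: [0, 1, 9, 9, 1, 1]
Sum of squared errors = 21
MSE = 21 / 6 = 3.50

3.50


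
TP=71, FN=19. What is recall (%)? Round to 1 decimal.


Recall = TP / (TP + FN) * 100
= 71 / (71 + 19)
= 71 / 90
= 0.7889
= 78.9%

78.9


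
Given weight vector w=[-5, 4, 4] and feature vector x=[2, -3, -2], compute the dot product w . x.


Element-wise products:
-5 * 2 = -10
4 * -3 = -12
4 * -2 = -8
Sum = -10 + -12 + -8
= -30

-30


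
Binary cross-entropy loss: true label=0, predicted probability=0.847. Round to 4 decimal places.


For y=0: Loss = -log(1-p)
= -log(1 - 0.847)
= -log(0.153)
= -(-1.8773)
= 1.8773

1.8773


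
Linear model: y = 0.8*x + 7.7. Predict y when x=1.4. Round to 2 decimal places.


y = 0.8 * 1.4 + (7.7)
= 1.12 + (7.7)
= 8.82

8.82


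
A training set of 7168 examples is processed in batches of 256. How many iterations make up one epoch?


Iterations per epoch = dataset_size / batch_size
= 7168 / 256
= 28

28


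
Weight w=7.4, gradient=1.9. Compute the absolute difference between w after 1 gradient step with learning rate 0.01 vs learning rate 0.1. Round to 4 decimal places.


With lr=0.01: w_new = 7.4 - 0.01 * 1.9 = 7.381
With lr=0.1: w_new = 7.4 - 0.1 * 1.9 = 7.21
Absolute difference = |7.381 - 7.21|
= 0.1710

0.1710


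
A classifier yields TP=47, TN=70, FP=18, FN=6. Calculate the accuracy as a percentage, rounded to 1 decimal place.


Accuracy = (TP + TN) / (TP + TN + FP + FN) * 100
= (47 + 70) / (47 + 70 + 18 + 6)
= 117 / 141
= 0.8298
= 83.0%

83.0


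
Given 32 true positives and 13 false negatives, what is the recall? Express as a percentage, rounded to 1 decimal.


Recall = TP / (TP + FN) * 100
= 32 / (32 + 13)
= 32 / 45
= 0.7111
= 71.1%

71.1


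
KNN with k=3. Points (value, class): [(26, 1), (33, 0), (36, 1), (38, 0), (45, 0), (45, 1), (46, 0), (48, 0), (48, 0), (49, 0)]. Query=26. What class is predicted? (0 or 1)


Distances from query 26:
Point 26 (class 1): distance = 0
Point 33 (class 0): distance = 7
Point 36 (class 1): distance = 10
K=3 nearest neighbors: classes = [1, 0, 1]
Votes for class 1: 2 / 3
Majority vote => class 1

1


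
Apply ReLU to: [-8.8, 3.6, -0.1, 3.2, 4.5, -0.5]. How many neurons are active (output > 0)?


ReLU(x) = max(0, x) for each element:
ReLU(-8.8) = 0
ReLU(3.6) = 3.6
ReLU(-0.1) = 0
ReLU(3.2) = 3.2
ReLU(4.5) = 4.5
ReLU(-0.5) = 0
Active neurons (>0): 3

3


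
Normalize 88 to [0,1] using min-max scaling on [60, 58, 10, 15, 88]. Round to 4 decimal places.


Min = 10, Max = 88
Range = 88 - 10 = 78
Scaled = (x - min) / (max - min)
= (88 - 10) / 78
= 78 / 78
= 1.0000

1.0000


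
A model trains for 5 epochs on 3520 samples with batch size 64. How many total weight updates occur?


Iterations per epoch = 3520 / 64 = 55
Total updates = iterations_per_epoch * epochs
= 55 * 5
= 275

275


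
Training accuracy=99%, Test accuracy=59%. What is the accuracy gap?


Gap = train_accuracy - test_accuracy
= 99 - 59
= 40%
This large gap strongly indicates overfitting.

40


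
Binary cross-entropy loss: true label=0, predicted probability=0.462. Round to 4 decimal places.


For y=0: Loss = -log(1-p)
= -log(1 - 0.462)
= -log(0.538)
= -(-0.6199)
= 0.6199

0.6199


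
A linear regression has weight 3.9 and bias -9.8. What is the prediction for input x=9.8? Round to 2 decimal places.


y = 3.9 * 9.8 + (-9.8)
= 38.22 + (-9.8)
= 28.42

28.42


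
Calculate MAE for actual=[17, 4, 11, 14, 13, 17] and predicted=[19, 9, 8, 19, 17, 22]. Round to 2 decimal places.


Absolute errors: [2, 5, 3, 5, 4, 5]
Sum of absolute errors = 24
MAE = 24 / 6 = 4.00

4.00


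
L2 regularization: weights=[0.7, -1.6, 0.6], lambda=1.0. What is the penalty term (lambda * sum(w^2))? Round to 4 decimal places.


Squaring each weight:
0.7^2 = 0.49
(-1.6)^2 = 2.56
0.6^2 = 0.36
Sum of squares = 3.41
Penalty = 1.0 * 3.41 = 3.4100

3.4100


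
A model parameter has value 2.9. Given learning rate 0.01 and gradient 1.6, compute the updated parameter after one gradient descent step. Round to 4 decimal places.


w_new = w_old - lr * gradient
= 2.9 - 0.01 * 1.6
= 2.9 - (0.016)
= 2.8840

2.8840


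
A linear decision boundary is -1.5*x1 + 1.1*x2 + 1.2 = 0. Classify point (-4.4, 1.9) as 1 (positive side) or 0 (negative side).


Compute -1.5 * -4.4 + 1.1 * 1.9 + 1.2
= 6.6 + 2.09 + 1.2
= 9.89
Since 9.89 >= 0, the point is on the positive side.

1


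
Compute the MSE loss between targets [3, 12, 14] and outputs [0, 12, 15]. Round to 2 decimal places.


Differences: [3, 0, -1]
Squared errors: [9, 0, 1]
Sum of squared errors = 10
MSE = 10 / 3 = 3.33

3.33


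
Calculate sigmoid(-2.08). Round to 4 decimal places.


sigmoid(z) = 1 / (1 + exp(-z))
exp(-(-2.08)) = exp(2.08) = 8.0045
1 + 8.0045 = 9.0045
1 / 9.0045 = 0.1111

0.1111


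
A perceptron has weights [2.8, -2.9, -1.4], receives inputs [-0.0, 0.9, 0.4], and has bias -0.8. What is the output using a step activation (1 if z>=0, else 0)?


z = w . x + b
= 2.8*-0.0 + -2.9*0.9 + -1.4*0.4 + -0.8
= -0.0 + -2.61 + -0.56 + -0.8
= -3.17 + -0.8
= -3.97
Since z = -3.97 < 0, output = 0

0


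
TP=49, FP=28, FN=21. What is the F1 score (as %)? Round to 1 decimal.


Precision = TP / (TP + FP) = 49 / 77 = 0.6364
Recall = TP / (TP + FN) = 49 / 70 = 0.7
F1 = 2 * P * R / (P + R)
= 2 * 0.6364 * 0.7 / (0.6364 + 0.7)
= 0.8909 / 1.3364
= 0.6667
As percentage: 66.7%

66.7


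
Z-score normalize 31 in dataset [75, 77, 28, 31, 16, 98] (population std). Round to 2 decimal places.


Mean = (75 + 77 + 28 + 31 + 16 + 98) / 6 = 54.1667
Variance = sum((x_i - mean)^2) / n = 925.8056
Std = sqrt(925.8056) = 30.4271
Z = (x - mean) / std
= (31 - 54.1667) / 30.4271
= -23.1667 / 30.4271
= -0.76

-0.76


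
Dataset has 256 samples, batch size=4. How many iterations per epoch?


Iterations per epoch = dataset_size / batch_size
= 256 / 4
= 64

64


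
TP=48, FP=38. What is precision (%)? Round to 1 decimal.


Precision = TP / (TP + FP) * 100
= 48 / (48 + 38)
= 48 / 86
= 0.5581
= 55.8%

55.8


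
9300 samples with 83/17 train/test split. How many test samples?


Train samples = 9300 * 83% = 7719
Test samples = 9300 - 7719
= 1581

1581


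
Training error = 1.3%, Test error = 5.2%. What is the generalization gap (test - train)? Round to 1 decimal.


Generalization gap = test_error - train_error
= 5.2 - 1.3
= 3.9%
A moderate gap.

3.9


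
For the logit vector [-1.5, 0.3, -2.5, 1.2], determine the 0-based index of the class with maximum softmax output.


Softmax is a monotonic transformation, so it preserves the argmax.
We need to find the index of the maximum logit.
Index 0: -1.5
Index 1: 0.3
Index 2: -2.5
Index 3: 1.2
Maximum logit = 1.2 at index 3

3


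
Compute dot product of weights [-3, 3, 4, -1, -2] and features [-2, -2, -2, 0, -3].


Element-wise products:
-3 * -2 = 6
3 * -2 = -6
4 * -2 = -8
-1 * 0 = 0
-2 * -3 = 6
Sum = 6 + -6 + -8 + 0 + 6
= -2

-2


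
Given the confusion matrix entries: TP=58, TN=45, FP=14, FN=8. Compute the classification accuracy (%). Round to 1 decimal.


Accuracy = (TP + TN) / (TP + TN + FP + FN) * 100
= (58 + 45) / (58 + 45 + 14 + 8)
= 103 / 125
= 0.824
= 82.4%

82.4


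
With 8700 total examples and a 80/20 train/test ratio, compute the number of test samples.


Train samples = 8700 * 80% = 6960
Test samples = 8700 - 6960
= 1740

1740


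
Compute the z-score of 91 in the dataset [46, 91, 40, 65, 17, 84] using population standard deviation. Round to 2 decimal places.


Mean = (46 + 91 + 40 + 65 + 17 + 84) / 6 = 57.1667
Variance = sum((x_i - mean)^2) / n = 659.8056
Std = sqrt(659.8056) = 25.6867
Z = (x - mean) / std
= (91 - 57.1667) / 25.6867
= 33.8333 / 25.6867
= 1.32

1.32


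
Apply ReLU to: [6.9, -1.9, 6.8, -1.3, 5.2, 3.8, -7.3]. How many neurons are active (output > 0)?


ReLU(x) = max(0, x) for each element:
ReLU(6.9) = 6.9
ReLU(-1.9) = 0
ReLU(6.8) = 6.8
ReLU(-1.3) = 0
ReLU(5.2) = 5.2
ReLU(3.8) = 3.8
ReLU(-7.3) = 0
Active neurons (>0): 4

4


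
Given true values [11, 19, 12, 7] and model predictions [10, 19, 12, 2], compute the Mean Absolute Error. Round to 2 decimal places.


Absolute errors: [1, 0, 0, 5]
Sum of absolute errors = 6
MAE = 6 / 4 = 1.50

1.50


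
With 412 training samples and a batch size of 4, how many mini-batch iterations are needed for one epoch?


Iterations per epoch = dataset_size / batch_size
= 412 / 4
= 103

103


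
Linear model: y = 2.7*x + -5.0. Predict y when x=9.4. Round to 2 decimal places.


y = 2.7 * 9.4 + (-5.0)
= 25.38 + (-5.0)
= 20.38

20.38


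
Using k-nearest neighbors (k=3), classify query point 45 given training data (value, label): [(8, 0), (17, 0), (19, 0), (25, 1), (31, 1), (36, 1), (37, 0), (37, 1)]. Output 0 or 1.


Distances from query 45:
Point 37 (class 0): distance = 8
Point 37 (class 1): distance = 8
Point 36 (class 1): distance = 9
K=3 nearest neighbors: classes = [0, 1, 1]
Votes for class 1: 2 / 3
Majority vote => class 1

1


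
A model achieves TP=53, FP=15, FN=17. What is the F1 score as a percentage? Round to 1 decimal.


Precision = TP / (TP + FP) = 53 / 68 = 0.7794
Recall = TP / (TP + FN) = 53 / 70 = 0.7571
F1 = 2 * P * R / (P + R)
= 2 * 0.7794 * 0.7571 / (0.7794 + 0.7571)
= 1.1803 / 1.5366
= 0.7681
As percentage: 76.8%

76.8


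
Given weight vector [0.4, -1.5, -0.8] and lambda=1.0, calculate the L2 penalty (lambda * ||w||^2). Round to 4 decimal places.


Squaring each weight:
0.4^2 = 0.16
(-1.5)^2 = 2.25
(-0.8)^2 = 0.64
Sum of squares = 3.05
Penalty = 1.0 * 3.05 = 3.0500

3.0500


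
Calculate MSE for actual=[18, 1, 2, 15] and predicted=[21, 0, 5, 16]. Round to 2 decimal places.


Differences: [-3, 1, -3, -1]
Squared errors: [9, 1, 9, 1]
Sum of squared errors = 20
MSE = 20 / 4 = 5.00

5.00


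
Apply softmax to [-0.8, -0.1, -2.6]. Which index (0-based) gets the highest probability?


Softmax is a monotonic transformation, so it preserves the argmax.
We need to find the index of the maximum logit.
Index 0: -0.8
Index 1: -0.1
Index 2: -2.6
Maximum logit = -0.1 at index 1

1


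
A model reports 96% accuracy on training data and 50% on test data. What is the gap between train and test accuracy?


Gap = train_accuracy - test_accuracy
= 96 - 50
= 46%
This large gap strongly indicates overfitting.

46


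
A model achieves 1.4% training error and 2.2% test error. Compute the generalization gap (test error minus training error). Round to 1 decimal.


Generalization gap = test_error - train_error
= 2.2 - 1.4
= 0.8%
A small gap suggests good generalization.

0.8


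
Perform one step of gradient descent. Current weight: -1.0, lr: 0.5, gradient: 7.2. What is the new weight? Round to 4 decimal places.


w_new = w_old - lr * gradient
= -1.0 - 0.5 * 7.2
= -1.0 - (3.6)
= -4.6000

-4.6000


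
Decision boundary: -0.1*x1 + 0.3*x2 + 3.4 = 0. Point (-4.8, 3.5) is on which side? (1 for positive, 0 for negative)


Compute -0.1 * -4.8 + 0.3 * 3.5 + 3.4
= 0.48 + 1.05 + 3.4
= 4.93
Since 4.93 >= 0, the point is on the positive side.

1


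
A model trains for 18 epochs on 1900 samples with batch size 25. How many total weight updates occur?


Iterations per epoch = 1900 / 25 = 76
Total updates = iterations_per_epoch * epochs
= 76 * 18
= 1368

1368


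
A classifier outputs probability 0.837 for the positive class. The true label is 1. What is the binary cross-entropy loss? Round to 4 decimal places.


For y=1: Loss = -log(p)
= -log(0.837)
= -(-0.1779)
= 0.1779

0.1779


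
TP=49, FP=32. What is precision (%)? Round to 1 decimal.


Precision = TP / (TP + FP) * 100
= 49 / (49 + 32)
= 49 / 81
= 0.6049
= 60.5%

60.5


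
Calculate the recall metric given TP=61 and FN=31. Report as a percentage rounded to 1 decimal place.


Recall = TP / (TP + FN) * 100
= 61 / (61 + 31)
= 61 / 92
= 0.663
= 66.3%

66.3


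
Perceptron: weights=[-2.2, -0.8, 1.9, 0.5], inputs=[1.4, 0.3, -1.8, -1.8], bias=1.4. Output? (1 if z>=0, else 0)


z = w . x + b
= -2.2*1.4 + -0.8*0.3 + 1.9*-1.8 + 0.5*-1.8 + 1.4
= -3.08 + -0.24 + -3.42 + -0.9 + 1.4
= -7.64 + 1.4
= -6.24
Since z = -6.24 < 0, output = 0

0


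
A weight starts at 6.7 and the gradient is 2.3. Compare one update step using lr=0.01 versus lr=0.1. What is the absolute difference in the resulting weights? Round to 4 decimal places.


With lr=0.01: w_new = 6.7 - 0.01 * 2.3 = 6.677
With lr=0.1: w_new = 6.7 - 0.1 * 2.3 = 6.47
Absolute difference = |6.677 - 6.47|
= 0.2070

0.2070


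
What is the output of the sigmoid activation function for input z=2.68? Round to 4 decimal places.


sigmoid(z) = 1 / (1 + exp(-z))
exp(-(2.68)) = exp(-2.68) = 0.0686
1 + 0.0686 = 1.0686
1 / 1.0686 = 0.9358

0.9358


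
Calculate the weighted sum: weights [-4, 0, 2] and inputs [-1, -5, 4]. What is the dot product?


Element-wise products:
-4 * -1 = 4
0 * -5 = 0
2 * 4 = 8
Sum = 4 + 0 + 8
= 12

12


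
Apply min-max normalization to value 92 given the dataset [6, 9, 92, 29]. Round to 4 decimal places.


Min = 6, Max = 92
Range = 92 - 6 = 86
Scaled = (x - min) / (max - min)
= (92 - 6) / 86
= 86 / 86
= 1.0000

1.0000


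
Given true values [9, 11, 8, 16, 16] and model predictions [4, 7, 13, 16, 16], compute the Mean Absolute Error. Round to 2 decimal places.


Absolute errors: [5, 4, 5, 0, 0]
Sum of absolute errors = 14
MAE = 14 / 5 = 2.80

2.80


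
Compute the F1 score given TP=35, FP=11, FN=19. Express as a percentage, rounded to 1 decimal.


Precision = TP / (TP + FP) = 35 / 46 = 0.7609
Recall = TP / (TP + FN) = 35 / 54 = 0.6481
F1 = 2 * P * R / (P + R)
= 2 * 0.7609 * 0.6481 / (0.7609 + 0.6481)
= 0.9863 / 1.409
= 0.7
As percentage: 70.0%

70.0


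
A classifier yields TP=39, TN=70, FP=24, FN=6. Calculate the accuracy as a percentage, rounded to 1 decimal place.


Accuracy = (TP + TN) / (TP + TN + FP + FN) * 100
= (39 + 70) / (39 + 70 + 24 + 6)
= 109 / 139
= 0.7842
= 78.4%

78.4


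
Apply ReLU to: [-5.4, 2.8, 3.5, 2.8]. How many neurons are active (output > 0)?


ReLU(x) = max(0, x) for each element:
ReLU(-5.4) = 0
ReLU(2.8) = 2.8
ReLU(3.5) = 3.5
ReLU(2.8) = 2.8
Active neurons (>0): 3

3


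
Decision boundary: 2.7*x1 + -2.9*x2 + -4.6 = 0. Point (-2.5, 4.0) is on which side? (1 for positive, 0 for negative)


Compute 2.7 * -2.5 + -2.9 * 4.0 + -4.6
= -6.75 + -11.6 + -4.6
= -22.95
Since -22.95 < 0, the point is on the negative side.

0


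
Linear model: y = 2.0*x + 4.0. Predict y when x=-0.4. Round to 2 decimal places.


y = 2.0 * -0.4 + (4.0)
= -0.8 + (4.0)
= 3.20

3.20


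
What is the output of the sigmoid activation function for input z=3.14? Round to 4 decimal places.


sigmoid(z) = 1 / (1 + exp(-z))
exp(-(3.14)) = exp(-3.14) = 0.0433
1 + 0.0433 = 1.0433
1 / 1.0433 = 0.9585

0.9585


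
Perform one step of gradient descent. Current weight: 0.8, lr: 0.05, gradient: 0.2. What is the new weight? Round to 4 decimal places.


w_new = w_old - lr * gradient
= 0.8 - 0.05 * 0.2
= 0.8 - (0.01)
= 0.7900

0.7900


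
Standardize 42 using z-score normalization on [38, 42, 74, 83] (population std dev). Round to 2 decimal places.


Mean = (38 + 42 + 74 + 83) / 4 = 59.25
Variance = sum((x_i - mean)^2) / n = 382.6875
Std = sqrt(382.6875) = 19.5624
Z = (x - mean) / std
= (42 - 59.25) / 19.5624
= -17.25 / 19.5624
= -0.88

-0.88


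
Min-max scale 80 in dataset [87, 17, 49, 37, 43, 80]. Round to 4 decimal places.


Min = 17, Max = 87
Range = 87 - 17 = 70
Scaled = (x - min) / (max - min)
= (80 - 17) / 70
= 63 / 70
= 0.9000

0.9000


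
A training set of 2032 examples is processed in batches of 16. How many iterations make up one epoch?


Iterations per epoch = dataset_size / batch_size
= 2032 / 16
= 127

127


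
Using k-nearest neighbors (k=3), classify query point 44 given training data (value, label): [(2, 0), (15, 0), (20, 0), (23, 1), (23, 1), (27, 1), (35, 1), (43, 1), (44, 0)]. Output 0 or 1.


Distances from query 44:
Point 44 (class 0): distance = 0
Point 43 (class 1): distance = 1
Point 35 (class 1): distance = 9
K=3 nearest neighbors: classes = [0, 1, 1]
Votes for class 1: 2 / 3
Majority vote => class 1

1


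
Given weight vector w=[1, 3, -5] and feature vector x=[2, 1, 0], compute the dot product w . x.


Element-wise products:
1 * 2 = 2
3 * 1 = 3
-5 * 0 = 0
Sum = 2 + 3 + 0
= 5

5


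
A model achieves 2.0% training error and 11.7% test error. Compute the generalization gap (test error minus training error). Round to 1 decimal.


Generalization gap = test_error - train_error
= 11.7 - 2.0
= 9.7%
A moderate gap.

9.7


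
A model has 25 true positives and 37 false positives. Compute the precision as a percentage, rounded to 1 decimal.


Precision = TP / (TP + FP) * 100
= 25 / (25 + 37)
= 25 / 62
= 0.4032
= 40.3%

40.3


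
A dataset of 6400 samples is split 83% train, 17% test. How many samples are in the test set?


Train samples = 6400 * 83% = 5312
Test samples = 6400 - 5312
= 1088

1088


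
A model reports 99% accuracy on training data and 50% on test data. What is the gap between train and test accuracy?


Gap = train_accuracy - test_accuracy
= 99 - 50
= 49%
This large gap strongly indicates overfitting.

49


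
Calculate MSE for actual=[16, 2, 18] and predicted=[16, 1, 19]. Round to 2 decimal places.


Differences: [0, 1, -1]
Squared errors: [0, 1, 1]
Sum of squared errors = 2
MSE = 2 / 3 = 0.67

0.67


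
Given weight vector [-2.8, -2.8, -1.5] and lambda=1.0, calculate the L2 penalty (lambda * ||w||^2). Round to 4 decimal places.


Squaring each weight:
(-2.8)^2 = 7.84
(-2.8)^2 = 7.84
(-1.5)^2 = 2.25
Sum of squares = 17.93
Penalty = 1.0 * 17.93 = 17.9300

17.9300


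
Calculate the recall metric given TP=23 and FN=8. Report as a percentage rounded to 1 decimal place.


Recall = TP / (TP + FN) * 100
= 23 / (23 + 8)
= 23 / 31
= 0.7419
= 74.2%

74.2


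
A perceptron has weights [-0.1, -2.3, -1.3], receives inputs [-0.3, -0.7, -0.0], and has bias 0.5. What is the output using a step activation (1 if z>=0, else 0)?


z = w . x + b
= -0.1*-0.3 + -2.3*-0.7 + -1.3*-0.0 + 0.5
= 0.03 + 1.61 + 0.0 + 0.5
= 1.64 + 0.5
= 2.14
Since z = 2.14 >= 0, output = 1

1


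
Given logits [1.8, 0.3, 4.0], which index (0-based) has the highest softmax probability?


Softmax is a monotonic transformation, so it preserves the argmax.
We need to find the index of the maximum logit.
Index 0: 1.8
Index 1: 0.3
Index 2: 4.0
Maximum logit = 4.0 at index 2

2


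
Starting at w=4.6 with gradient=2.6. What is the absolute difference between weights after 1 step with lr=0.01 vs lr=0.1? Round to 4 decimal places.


With lr=0.01: w_new = 4.6 - 0.01 * 2.6 = 4.574
With lr=0.1: w_new = 4.6 - 0.1 * 2.6 = 4.34
Absolute difference = |4.574 - 4.34|
= 0.2340

0.2340


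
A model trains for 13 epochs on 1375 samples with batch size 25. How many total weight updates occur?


Iterations per epoch = 1375 / 25 = 55
Total updates = iterations_per_epoch * epochs
= 55 * 13
= 715

715


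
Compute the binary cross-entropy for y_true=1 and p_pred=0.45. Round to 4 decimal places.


For y=1: Loss = -log(p)
= -log(0.45)
= -(-0.7985)
= 0.7985

0.7985


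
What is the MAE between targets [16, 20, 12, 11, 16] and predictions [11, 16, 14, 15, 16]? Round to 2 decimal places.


Absolute errors: [5, 4, 2, 4, 0]
Sum of absolute errors = 15
MAE = 15 / 5 = 3.00

3.00


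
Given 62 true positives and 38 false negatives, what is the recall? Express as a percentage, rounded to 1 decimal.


Recall = TP / (TP + FN) * 100
= 62 / (62 + 38)
= 62 / 100
= 0.62
= 62.0%

62.0


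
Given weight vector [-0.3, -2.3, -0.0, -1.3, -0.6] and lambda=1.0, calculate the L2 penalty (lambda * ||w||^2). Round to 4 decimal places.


Squaring each weight:
(-0.3)^2 = 0.09
(-2.3)^2 = 5.29
(-0.0)^2 = 0.0
(-1.3)^2 = 1.69
(-0.6)^2 = 0.36
Sum of squares = 7.43
Penalty = 1.0 * 7.43 = 7.4300

7.4300


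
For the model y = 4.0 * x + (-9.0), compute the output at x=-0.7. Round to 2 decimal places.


y = 4.0 * -0.7 + (-9.0)
= -2.8 + (-9.0)
= -11.80

-11.80


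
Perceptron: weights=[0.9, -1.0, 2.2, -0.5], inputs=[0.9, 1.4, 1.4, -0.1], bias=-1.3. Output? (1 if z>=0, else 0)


z = w . x + b
= 0.9*0.9 + -1.0*1.4 + 2.2*1.4 + -0.5*-0.1 + -1.3
= 0.81 + -1.4 + 3.08 + 0.05 + -1.3
= 2.54 + -1.3
= 1.24
Since z = 1.24 >= 0, output = 1

1


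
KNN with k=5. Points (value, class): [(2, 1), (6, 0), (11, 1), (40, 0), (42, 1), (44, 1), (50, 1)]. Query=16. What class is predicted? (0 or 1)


Distances from query 16:
Point 11 (class 1): distance = 5
Point 6 (class 0): distance = 10
Point 2 (class 1): distance = 14
Point 40 (class 0): distance = 24
Point 42 (class 1): distance = 26
K=5 nearest neighbors: classes = [1, 0, 1, 0, 1]
Votes for class 1: 3 / 5
Majority vote => class 1

1


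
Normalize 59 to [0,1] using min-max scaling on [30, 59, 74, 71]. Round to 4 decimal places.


Min = 30, Max = 74
Range = 74 - 30 = 44
Scaled = (x - min) / (max - min)
= (59 - 30) / 44
= 29 / 44
= 0.6591

0.6591


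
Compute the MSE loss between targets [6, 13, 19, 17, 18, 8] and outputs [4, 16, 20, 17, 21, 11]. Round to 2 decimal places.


Differences: [2, -3, -1, 0, -3, -3]
Squared errors: [4, 9, 1, 0, 9, 9]
Sum of squared errors = 32
MSE = 32 / 6 = 5.33

5.33


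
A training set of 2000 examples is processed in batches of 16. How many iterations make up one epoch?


Iterations per epoch = dataset_size / batch_size
= 2000 / 16
= 125

125


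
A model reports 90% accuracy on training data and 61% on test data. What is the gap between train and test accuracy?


Gap = train_accuracy - test_accuracy
= 90 - 61
= 29%
This large gap strongly indicates overfitting.

29


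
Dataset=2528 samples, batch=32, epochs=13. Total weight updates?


Iterations per epoch = 2528 / 32 = 79
Total updates = iterations_per_epoch * epochs
= 79 * 13
= 1027

1027


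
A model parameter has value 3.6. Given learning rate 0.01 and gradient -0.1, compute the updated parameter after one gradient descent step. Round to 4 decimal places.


w_new = w_old - lr * gradient
= 3.6 - 0.01 * -0.1
= 3.6 - (-0.001)
= 3.6010

3.6010


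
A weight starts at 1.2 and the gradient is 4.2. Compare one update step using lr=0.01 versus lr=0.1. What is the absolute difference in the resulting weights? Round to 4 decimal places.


With lr=0.01: w_new = 1.2 - 0.01 * 4.2 = 1.158
With lr=0.1: w_new = 1.2 - 0.1 * 4.2 = 0.78
Absolute difference = |1.158 - 0.78|
= 0.3780

0.3780


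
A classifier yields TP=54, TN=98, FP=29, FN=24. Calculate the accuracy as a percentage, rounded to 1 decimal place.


Accuracy = (TP + TN) / (TP + TN + FP + FN) * 100
= (54 + 98) / (54 + 98 + 29 + 24)
= 152 / 205
= 0.7415
= 74.1%

74.1


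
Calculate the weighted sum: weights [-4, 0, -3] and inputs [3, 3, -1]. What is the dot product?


Element-wise products:
-4 * 3 = -12
0 * 3 = 0
-3 * -1 = 3
Sum = -12 + 0 + 3
= -9

-9


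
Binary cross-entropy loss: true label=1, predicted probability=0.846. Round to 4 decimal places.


For y=1: Loss = -log(p)
= -log(0.846)
= -(-0.1672)
= 0.1672

0.1672
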